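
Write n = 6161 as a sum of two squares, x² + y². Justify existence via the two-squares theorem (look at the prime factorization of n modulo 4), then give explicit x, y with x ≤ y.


Step 1: Factor n = 6161 = 61 · 101.
Step 2: Check the mod-4 condition on each prime factor: 61 ≡ 1 (mod 4), exponent 1; 101 ≡ 1 (mod 4), exponent 1.
All primes ≡ 3 (mod 4) appear to even exponent (or don't appear), so by the two-squares theorem n IS expressible as a sum of two squares.
Step 3: Build a representation. Here n = 61 · 101 is a product of primes ≡ 1 (mod 4). Each prime p ≡ 1 (mod 4) is itself a sum of two squares; find a² by testing p − a² for a perfect square:
  61: 61 − 1² = 60, 61 − 2² = 57, 61 − 3² = 52, 61 − 4² = 45, 61 − 5² = 36 = 6² ⇒ 61 = 5² + 6².
  101: 101 − 1² = 100 = 10² ⇒ 101 = 1² + 10².
  Combine using the Brahmagupta–Fibonacci identity (a² + b²)(c² + d²) = (ac − bd)² + (ad + bc)² = (ac + bd)² + (ad − bc)²:
  61 · 101 = 6161: from (5² + 6²)(1² + 10²), take (5·1 − 6·10, 5·10 + 6·1) = (5 − 60, 50 + 6) = (-55, 56); dropping signs (only squares matter) gives (55, 56); check 55² + 56² = 3025 + 3136 = 6161 ✓.
Step 4: Order so x ≤ y and verify: 55² + 56² = 3025 + 3136 = 6161 = n. ✓

n = 6161 = 55² + 56² (one valid representation with x ≤ y).


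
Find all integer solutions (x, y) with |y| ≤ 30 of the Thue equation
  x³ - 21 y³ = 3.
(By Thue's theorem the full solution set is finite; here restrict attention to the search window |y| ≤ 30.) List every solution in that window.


The equation is x³ - 21y³ = 3. For fixed y, x³ = 21·y³ + 3, so a solution requires the RHS to be a perfect cube.
Strategy: iterate y from -30 to 30, compute RHS = 21·y³ + 3, and check whether it is a (positive or negative) perfect cube.
Check small values of y:
  y = 0: RHS = 3 is not a perfect cube.
  y = 1: RHS = 24 is not a perfect cube.
  y = -1: RHS = -18 is not a perfect cube.
  y = 2: RHS = 171 is not a perfect cube.
  y = -2: RHS = -165 is not a perfect cube.
  y = 3: RHS = 570 is not a perfect cube.
  y = -3: RHS = -564 is not a perfect cube.
Continuing the search up to |y| = 30 finds no solutions either.
No (x, y) in the scanned range satisfies the equation.

No integer solutions with |y| ≤ 30.


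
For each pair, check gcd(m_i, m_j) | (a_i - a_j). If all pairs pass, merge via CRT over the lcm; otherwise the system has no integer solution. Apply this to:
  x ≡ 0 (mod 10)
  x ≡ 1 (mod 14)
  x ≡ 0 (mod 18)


Moduli 10, 14, 18 are not pairwise coprime, so CRT works modulo lcm(m_i) when all pairwise compatibility conditions hold.
Pairwise compatibility: gcd(m_i, m_j) must divide a_i - a_j for every pair.
Merge one congruence at a time:
  Start: x ≡ 0 (mod 10).
  Combine with x ≡ 1 (mod 14): gcd(10, 14) = 2, and 1 - 0 = 1 is NOT divisible by 2.
    ⇒ system is inconsistent (no integer solution).

No solution (the system is inconsistent).


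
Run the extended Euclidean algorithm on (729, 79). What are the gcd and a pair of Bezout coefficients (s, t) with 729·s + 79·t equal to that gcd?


Euclidean algorithm on (729, 79) — divide until remainder is 0:
  729 = 9 · 79 + 18
  79 = 4 · 18 + 7
  18 = 2 · 7 + 4
  7 = 1 · 4 + 3
  4 = 1 · 3 + 1
  3 = 3 · 1 + 0
gcd(729, 79) = 1.
Track Bezout coefficients alongside the remainders: start with r₀ = 729 = a·1 + b·0 (s = 1, t = 0) and r₁ = 79 = a·0 + b·1 (s = 0, t = 1); each new remainder r_{k+1} = r_{k-1} − q_k·r_k inherits s_{k+1} = s_{k-1} − q_k·s_k, t_{k+1} = t_{k-1} − q_k·t_k, so r_k = a·s_k + b·t_k at every step:
  q = 9: r = 18, s = 1 − 9·0 = 1, t = 0 − 9·1 = -9  (check: 729·1 + 79·(-9) = 18)
  q = 4: r = 7, s = 0 − 4·1 = -4, t = 1 − 4·(-9) = 37  (check: 729·(-4) + 79·37 = 7)
  q = 2: r = 4, s = 1 − 2·(-4) = 9, t = -9 − 2·37 = -83  (check: 729·9 + 79·(-83) = 4)
  q = 1: r = 3, s = -4 − 1·9 = -13, t = 37 − 1·(-83) = 120  (check: 729·(-13) + 79·120 = 3)
  q = 1: r = 1, s = 9 − 1·(-13) = 22, t = -83 − 1·120 = -203  (check: 729·22 + 79·(-203) = 1)
The row with r = 1 (the gcd) gives the Bezout coefficients s = 22, t = -203.
Result: 729 · (22) + 79 · (-203) = 1.

gcd(729, 79) = 1; s = 22, t = -203 (check: 729·22 + 79·(-203) = 1).


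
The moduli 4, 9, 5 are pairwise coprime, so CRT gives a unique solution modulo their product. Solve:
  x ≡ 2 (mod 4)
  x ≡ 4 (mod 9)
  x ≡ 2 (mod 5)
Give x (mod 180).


Moduli 4, 9, 5 are pairwise coprime; by CRT there is a unique solution modulo M = 4 · 9 · 5 = 180.
Solve pairwise, accumulating the modulus:
  Start with x ≡ 2 (mod 4).
  Combine with x ≡ 4 (mod 9): since gcd(4, 9) = 1, we get a unique residue mod 36.
    Write x = 2 + 4·t and substitute into x ≡ 4 (mod 9): 4·t ≡ 4 − 2 = 2 (mod 9).
    The inverse of 4 mod 9 is 7 (since 4·7 = 28 = 3·9 + 1), so t ≡ 7·2 = 14 ≡ 5 (mod 9).
    Then x = 2 + 4·5 = 22, valid modulo lcm(4, 9) = 36: x ≡ 22 (mod 36).
  Combine with x ≡ 2 (mod 5): since gcd(36, 5) = 1, we get a unique residue mod 180.
    Write x = 22 + 36·t and substitute into x ≡ 2 (mod 5): 36·t ≡ 2 − 22 = -20 (mod 5).
    Reduce coefficients mod 5: 1·t ≡ 0 (mod 5).
    So t ≡ 0 (mod 5).
    Then x = 22 + 36·0 = 22, valid modulo lcm(36, 5) = 180: x ≡ 22 (mod 180).
Verify: 22 mod 4 = 2 ✓, 22 mod 9 = 4 ✓, 22 mod 5 = 2 ✓.

x ≡ 22 (mod 180).


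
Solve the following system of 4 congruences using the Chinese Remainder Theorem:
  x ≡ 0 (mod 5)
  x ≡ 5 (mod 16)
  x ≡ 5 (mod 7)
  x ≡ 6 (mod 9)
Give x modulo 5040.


Product of moduli M = 5 · 16 · 7 · 9 = 5040.
Merge one congruence at a time:
  Start: x ≡ 0 (mod 5).
  Combine with x ≡ 5 (mod 16); new modulus lcm = 80.
    Write x = 0 + 5·t and substitute into x ≡ 5 (mod 16): 5·t ≡ 5 − 0 = 5 (mod 16).
    The inverse of 5 mod 16 is 13 (since 5·13 = 65 = 4·16 + 1), so t ≡ 13·5 = 65 ≡ 1 (mod 16).
    Then x = 0 + 5·1 = 5, valid modulo lcm(5, 16) = 80: x ≡ 5 (mod 80).
  Combine with x ≡ 5 (mod 7); new modulus lcm = 560.
    Write x = 5 + 80·t and substitute into x ≡ 5 (mod 7): 80·t ≡ 5 − 5 = 0 (mod 7).
    Reduce coefficients mod 7: 3·t ≡ 0 (mod 7).
    The inverse of 3 mod 7 is 5 (since 3·5 = 15 = 2·7 + 1), so t ≡ 5·0 = 0 ≡ 0 (mod 7).
    Then x = 5 + 80·0 = 5, valid modulo lcm(80, 7) = 560: x ≡ 5 (mod 560).
  Combine with x ≡ 6 (mod 9); new modulus lcm = 5040.
    Write x = 5 + 560·t and substitute into x ≡ 6 (mod 9): 560·t ≡ 6 − 5 = 1 (mod 9).
    Reduce coefficients mod 9: 2·t ≡ 1 (mod 9).
    The inverse of 2 mod 9 is 5 (since 2·5 = 10 = 1·9 + 1), so t ≡ 5·1 = 5 ≡ 5 (mod 9).
    Then x = 5 + 560·5 = 2805, valid modulo lcm(560, 9) = 5040: x ≡ 2805 (mod 5040).
Verify against each original: 2805 mod 5 = 0, 2805 mod 16 = 5, 2805 mod 7 = 5, 2805 mod 9 = 6.

x ≡ 2805 (mod 5040).


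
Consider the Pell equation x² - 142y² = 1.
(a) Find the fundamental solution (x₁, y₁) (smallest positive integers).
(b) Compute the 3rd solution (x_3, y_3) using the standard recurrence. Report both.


Step 1: Find the fundamental solution (x₁, y₁) of x² - 142y² = 1.
  Expand √142 as a continued fraction. a₀ = ⌊√142⌋ = 11; iterate m_{k+1} = d_k·a_k − m_k, d_{k+1} = (142 − m_{k+1}²)/d_k, a_{k+1} = ⌊(a₀ + m_{k+1})/d_{k+1}⌋ (starting m₀ = 0, d₀ = 1), with convergents p_k = a_k·p_{k-1} + p_{k-2}, q_k = a_k·q_{k-1} + q_{k-2} (p₋₁ = 1, q₋₁ = 0):
  k = 0: a₀ = 11; p₀/q₀ = 11/1; p₀² − 142·q₀² = 121 − 142 = -21.
  k = 1: m = 11, d = 21, a = ⌊(11 + 11)/21⌋ = 1; p/q = (1·11 + 1)/(1·1 + 0) = 12/1; p² − 142·q² = 144 − 142 = 2.
  k = 2: m = 10, d = 2, a = ⌊(11 + 10)/2⌋ = 10; p/q = (10·12 + 11)/(10·1 + 1) = 131/11; p² − 142·q² = 17161 − 17182 = -21.
  k = 3: m = 10, d = 21, a = ⌊(11 + 10)/21⌋ = 1; p/q = (1·131 + 12)/(1·11 + 1) = 143/12; p² − 142·q² = 20449 − 20448 = 1.
  The first convergent with p² − 142·q² = 1 gives the fundamental solution (x₁, y₁) = (143, 12).
Step 2: Apply the recurrence (x_{n+1}, y_{n+1}) = (x₁x_n + 142y₁y_n, x₁y_n + y₁x_n) repeatedly.
  From (x_1, y_1) = (143, 12): x_2 = 143·143 + 142·12·12 = 40897; y_2 = 143·12 + 12·143 = 3432.
  From (x_2, y_2) = (40897, 3432): x_3 = 143·40897 + 142·12·3432 = 11696399; y_3 = 143·3432 + 12·40897 = 981540.
Step 3: Verify x_3² - 142·y_3² = 136805749567201 - 136805749567200 = 1 (should be 1). ✓

(x_1, y_1) = (143, 12); (x_3, y_3) = (11696399, 981540).


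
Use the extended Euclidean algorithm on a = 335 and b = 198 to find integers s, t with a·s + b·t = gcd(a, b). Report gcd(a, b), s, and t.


Euclidean algorithm on (335, 198) — divide until remainder is 0:
  335 = 1 · 198 + 137
  198 = 1 · 137 + 61
  137 = 2 · 61 + 15
  61 = 4 · 15 + 1
  15 = 15 · 1 + 0
gcd(335, 198) = 1.
Track Bezout coefficients alongside the remainders: start with r₀ = 335 = a·1 + b·0 (s = 1, t = 0) and r₁ = 198 = a·0 + b·1 (s = 0, t = 1); each new remainder r_{k+1} = r_{k-1} − q_k·r_k inherits s_{k+1} = s_{k-1} − q_k·s_k, t_{k+1} = t_{k-1} − q_k·t_k, so r_k = a·s_k + b·t_k at every step:
  q = 1: r = 137, s = 1 − 1·0 = 1, t = 0 − 1·1 = -1  (check: 335·1 + 198·(-1) = 137)
  q = 1: r = 61, s = 0 − 1·1 = -1, t = 1 − 1·(-1) = 2  (check: 335·(-1) + 198·2 = 61)
  q = 2: r = 15, s = 1 − 2·(-1) = 3, t = -1 − 2·2 = -5  (check: 335·3 + 198·(-5) = 15)
  q = 4: r = 1, s = -1 − 4·3 = -13, t = 2 − 4·(-5) = 22  (check: 335·(-13) + 198·22 = 1)
The row with r = 1 (the gcd) gives the Bezout coefficients s = -13, t = 22.
Result: 335 · (-13) + 198 · (22) = 1.

gcd(335, 198) = 1; s = -13, t = 22 (check: 335·(-13) + 198·22 = 1).


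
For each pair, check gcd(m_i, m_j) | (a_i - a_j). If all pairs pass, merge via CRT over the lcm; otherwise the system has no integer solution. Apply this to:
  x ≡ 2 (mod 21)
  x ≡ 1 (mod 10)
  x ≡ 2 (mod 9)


Moduli 21, 10, 9 are not pairwise coprime, so CRT works modulo lcm(m_i) when all pairwise compatibility conditions hold.
Pairwise compatibility: gcd(m_i, m_j) must divide a_i - a_j for every pair.
Merge one congruence at a time:
  Start: x ≡ 2 (mod 21).
  Combine with x ≡ 1 (mod 10): gcd(21, 10) = 1; 1 - 2 = -1, which IS divisible by 1, so compatible.
    Write x = 2 + 21·t and substitute into x ≡ 1 (mod 10): 21·t ≡ 1 − 2 = -1 (mod 10).
    Reduce coefficients mod 10: 1·t ≡ 9 (mod 10).
    So t ≡ 9 (mod 10).
    Then x = 2 + 21·9 = 191, valid modulo lcm(21, 10) = 210: x ≡ 191 (mod 210).
  Combine with x ≡ 2 (mod 9): gcd(210, 9) = 3; 2 - 191 = -189, which IS divisible by 3, so compatible.
    Write x = 191 + 210·t and substitute into x ≡ 2 (mod 9): 210·t ≡ 2 − 191 = -189 (mod 9).
    Divide the congruence (and modulus) by g = 3: 70·t ≡ -63 (mod 3).
    Reduce coefficients mod 3: 1·t ≡ 0 (mod 3).
    So t ≡ 0 (mod 3).
    Then x = 191 + 210·0 = 191, valid modulo lcm(210, 9) = 630: x ≡ 191 (mod 630).
Verify: 191 mod 21 = 2, 191 mod 10 = 1, 191 mod 9 = 2.

x ≡ 191 (mod 630).


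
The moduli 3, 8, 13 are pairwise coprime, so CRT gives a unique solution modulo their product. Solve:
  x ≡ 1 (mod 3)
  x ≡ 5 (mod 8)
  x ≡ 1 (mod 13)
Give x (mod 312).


Moduli 3, 8, 13 are pairwise coprime; by CRT there is a unique solution modulo M = 3 · 8 · 13 = 312.
Solve pairwise, accumulating the modulus:
  Start with x ≡ 1 (mod 3).
  Combine with x ≡ 5 (mod 8): since gcd(3, 8) = 1, we get a unique residue mod 24.
    Write x = 1 + 3·t and substitute into x ≡ 5 (mod 8): 3·t ≡ 5 − 1 = 4 (mod 8).
    The inverse of 3 mod 8 is 3 (since 3·3 = 9 = 1·8 + 1), so t ≡ 3·4 = 12 ≡ 4 (mod 8).
    Then x = 1 + 3·4 = 13, valid modulo lcm(3, 8) = 24: x ≡ 13 (mod 24).
  Combine with x ≡ 1 (mod 13): since gcd(24, 13) = 1, we get a unique residue mod 312.
    Write x = 13 + 24·t and substitute into x ≡ 1 (mod 13): 24·t ≡ 1 − 13 = -12 (mod 13).
    Reduce coefficients mod 13: 11·t ≡ 1 (mod 13).
    The inverse of 11 mod 13 is 6 (since 11·6 = 66 = 5·13 + 1), so t ≡ 6·1 = 6 ≡ 6 (mod 13).
    Then x = 13 + 24·6 = 157, valid modulo lcm(24, 13) = 312: x ≡ 157 (mod 312).
Verify: 157 mod 3 = 1 ✓, 157 mod 8 = 5 ✓, 157 mod 13 = 1 ✓.

x ≡ 157 (mod 312).


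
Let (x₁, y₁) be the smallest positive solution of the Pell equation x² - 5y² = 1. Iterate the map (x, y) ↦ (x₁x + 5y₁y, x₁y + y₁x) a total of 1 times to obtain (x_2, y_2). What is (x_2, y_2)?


Step 1: Find the fundamental solution (x₁, y₁) of x² - 5y² = 1.
  Expand √5 as a continued fraction. a₀ = ⌊√5⌋ = 2; iterate m_{k+1} = d_k·a_k − m_k, d_{k+1} = (5 − m_{k+1}²)/d_k, a_{k+1} = ⌊(a₀ + m_{k+1})/d_{k+1}⌋ (starting m₀ = 0, d₀ = 1), with convergents p_k = a_k·p_{k-1} + p_{k-2}, q_k = a_k·q_{k-1} + q_{k-2} (p₋₁ = 1, q₋₁ = 0):
  k = 0: a₀ = 2; p₀/q₀ = 2/1; p₀² − 5·q₀² = 4 − 5 = -1.
  k = 1: m = 2, d = 1, a = ⌊(2 + 2)/1⌋ = 4; p/q = (4·2 + 1)/(4·1 + 0) = 9/4; p² − 5·q² = 81 − 80 = 1.
  The first convergent with p² − 5·q² = 1 gives the fundamental solution (x₁, y₁) = (9, 4).
Step 2: Apply the recurrence (x_{n+1}, y_{n+1}) = (x₁x_n + 5y₁y_n, x₁y_n + y₁x_n) repeatedly.
  From (x_1, y_1) = (9, 4): x_2 = 9·9 + 5·4·4 = 161; y_2 = 9·4 + 4·9 = 72.
Step 3: Verify x_2² - 5·y_2² = 25921 - 25920 = 1 (should be 1). ✓

(x_1, y_1) = (9, 4); (x_2, y_2) = (161, 72).


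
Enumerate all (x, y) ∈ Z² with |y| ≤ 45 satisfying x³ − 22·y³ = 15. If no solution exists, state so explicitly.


The equation is x³ - 22y³ = 15. For fixed y, x³ = 22·y³ + 15, so a solution requires the RHS to be a perfect cube.
Strategy: iterate y from -45 to 45, compute RHS = 22·y³ + 15, and check whether it is a (positive or negative) perfect cube.
Check small values of y:
  y = 0: RHS = 15 is not a perfect cube.
  y = 1: RHS = 37 is not a perfect cube.
  y = -1: RHS = -7 is not a perfect cube.
  y = 2: RHS = 191 is not a perfect cube.
  y = -2: RHS = -161 is not a perfect cube.
  y = 3: RHS = 609 is not a perfect cube.
  y = -3: RHS = -579 is not a perfect cube.
Continuing the search up to |y| = 45 finds no solutions either.
No (x, y) in the scanned range satisfies the equation.

No integer solutions with |y| ≤ 45.


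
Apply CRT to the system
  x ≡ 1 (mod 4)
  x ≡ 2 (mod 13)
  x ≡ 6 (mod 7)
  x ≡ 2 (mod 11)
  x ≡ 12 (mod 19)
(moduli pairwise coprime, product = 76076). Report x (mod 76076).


Product of moduli M = 4 · 13 · 7 · 11 · 19 = 76076.
Merge one congruence at a time:
  Start: x ≡ 1 (mod 4).
  Combine with x ≡ 2 (mod 13); new modulus lcm = 52.
    Write x = 1 + 4·t and substitute into x ≡ 2 (mod 13): 4·t ≡ 2 − 1 = 1 (mod 13).
    The inverse of 4 mod 13 is 10 (since 4·10 = 40 = 3·13 + 1), so t ≡ 10·1 = 10 ≡ 10 (mod 13).
    Then x = 1 + 4·10 = 41, valid modulo lcm(4, 13) = 52: x ≡ 41 (mod 52).
  Combine with x ≡ 6 (mod 7); new modulus lcm = 364.
    Write x = 41 + 52·t and substitute into x ≡ 6 (mod 7): 52·t ≡ 6 − 41 = -35 (mod 7).
    Reduce coefficients mod 7: 3·t ≡ 0 (mod 7).
    The inverse of 3 mod 7 is 5 (since 3·5 = 15 = 2·7 + 1), so t ≡ 5·0 = 0 ≡ 0 (mod 7).
    Then x = 41 + 52·0 = 41, valid modulo lcm(52, 7) = 364: x ≡ 41 (mod 364).
  Combine with x ≡ 2 (mod 11); new modulus lcm = 4004.
    Write x = 41 + 364·t and substitute into x ≡ 2 (mod 11): 364·t ≡ 2 − 41 = -39 (mod 11).
    Reduce coefficients mod 11: 1·t ≡ 5 (mod 11).
    So t ≡ 5 (mod 11).
    Then x = 41 + 364·5 = 1861, valid modulo lcm(364, 11) = 4004: x ≡ 1861 (mod 4004).
  Combine with x ≡ 12 (mod 19); new modulus lcm = 76076.
    Write x = 1861 + 4004·t and substitute into x ≡ 12 (mod 19): 4004·t ≡ 12 − 1861 = -1849 (mod 19).
    Reduce coefficients mod 19: 14·t ≡ 13 (mod 19).
    The inverse of 14 mod 19 is 15 (since 14·15 = 210 = 11·19 + 1), so t ≡ 15·13 = 195 ≡ 5 (mod 19).
    Then x = 1861 + 4004·5 = 21881, valid modulo lcm(4004, 19) = 76076: x ≡ 21881 (mod 76076).
Verify against each original: 21881 mod 4 = 1, 21881 mod 13 = 2, 21881 mod 7 = 6, 21881 mod 11 = 2, 21881 mod 19 = 12.

x ≡ 21881 (mod 76076).


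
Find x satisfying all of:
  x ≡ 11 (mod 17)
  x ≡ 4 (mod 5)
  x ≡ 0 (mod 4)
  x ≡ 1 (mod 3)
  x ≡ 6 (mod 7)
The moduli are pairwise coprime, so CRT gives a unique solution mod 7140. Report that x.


Product of moduli M = 17 · 5 · 4 · 3 · 7 = 7140.
Merge one congruence at a time:
  Start: x ≡ 11 (mod 17).
  Combine with x ≡ 4 (mod 5); new modulus lcm = 85.
    Write x = 11 + 17·t and substitute into x ≡ 4 (mod 5): 17·t ≡ 4 − 11 = -7 (mod 5).
    Reduce coefficients mod 5: 2·t ≡ 3 (mod 5).
    The inverse of 2 mod 5 is 3 (since 2·3 = 6 = 1·5 + 1), so t ≡ 3·3 = 9 ≡ 4 (mod 5).
    Then x = 11 + 17·4 = 79, valid modulo lcm(17, 5) = 85: x ≡ 79 (mod 85).
  Combine with x ≡ 0 (mod 4); new modulus lcm = 340.
    Write x = 79 + 85·t and substitute into x ≡ 0 (mod 4): 85·t ≡ 0 − 79 = -79 (mod 4).
    Reduce coefficients mod 4: 1·t ≡ 1 (mod 4).
    So t ≡ 1 (mod 4).
    Then x = 79 + 85·1 = 164, valid modulo lcm(85, 4) = 340: x ≡ 164 (mod 340).
  Combine with x ≡ 1 (mod 3); new modulus lcm = 1020.
    Write x = 164 + 340·t and substitute into x ≡ 1 (mod 3): 340·t ≡ 1 − 164 = -163 (mod 3).
    Reduce coefficients mod 3: 1·t ≡ 2 (mod 3).
    So t ≡ 2 (mod 3).
    Then x = 164 + 340·2 = 844, valid modulo lcm(340, 3) = 1020: x ≡ 844 (mod 1020).
  Combine with x ≡ 6 (mod 7); new modulus lcm = 7140.
    Write x = 844 + 1020·t and substitute into x ≡ 6 (mod 7): 1020·t ≡ 6 − 844 = -838 (mod 7).
    Reduce coefficients mod 7: 5·t ≡ 2 (mod 7).
    The inverse of 5 mod 7 is 3 (since 5·3 = 15 = 2·7 + 1), so t ≡ 3·2 = 6 ≡ 6 (mod 7).
    Then x = 844 + 1020·6 = 6964, valid modulo lcm(1020, 7) = 7140: x ≡ 6964 (mod 7140).
Verify against each original: 6964 mod 17 = 11, 6964 mod 5 = 4, 6964 mod 4 = 0, 6964 mod 3 = 1, 6964 mod 7 = 6.

x ≡ 6964 (mod 7140).


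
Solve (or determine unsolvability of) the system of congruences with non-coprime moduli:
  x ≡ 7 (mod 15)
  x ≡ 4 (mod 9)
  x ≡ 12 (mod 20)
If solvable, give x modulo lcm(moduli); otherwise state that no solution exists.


Moduli 15, 9, 20 are not pairwise coprime, so CRT works modulo lcm(m_i) when all pairwise compatibility conditions hold.
Pairwise compatibility: gcd(m_i, m_j) must divide a_i - a_j for every pair.
Merge one congruence at a time:
  Start: x ≡ 7 (mod 15).
  Combine with x ≡ 4 (mod 9): gcd(15, 9) = 3; 4 - 7 = -3, which IS divisible by 3, so compatible.
    Write x = 7 + 15·t and substitute into x ≡ 4 (mod 9): 15·t ≡ 4 − 7 = -3 (mod 9).
    Divide the congruence (and modulus) by g = 3: 5·t ≡ -1 (mod 3).
    Reduce coefficients mod 3: 2·t ≡ 2 (mod 3).
    The inverse of 2 mod 3 is 2 (since 2·2 = 4 = 1·3 + 1), so t ≡ 2·2 = 4 ≡ 1 (mod 3).
    Then x = 7 + 15·1 = 22, valid modulo lcm(15, 9) = 45: x ≡ 22 (mod 45).
  Combine with x ≡ 12 (mod 20): gcd(45, 20) = 5; 12 - 22 = -10, which IS divisible by 5, so compatible.
    Write x = 22 + 45·t and substitute into x ≡ 12 (mod 20): 45·t ≡ 12 − 22 = -10 (mod 20).
    Divide the congruence (and modulus) by g = 5: 9·t ≡ -2 (mod 4).
    Reduce coefficients mod 4: 1·t ≡ 2 (mod 4).
    So t ≡ 2 (mod 4).
    Then x = 22 + 45·2 = 112, valid modulo lcm(45, 20) = 180: x ≡ 112 (mod 180).
Verify: 112 mod 15 = 7, 112 mod 9 = 4, 112 mod 20 = 12.

x ≡ 112 (mod 180).


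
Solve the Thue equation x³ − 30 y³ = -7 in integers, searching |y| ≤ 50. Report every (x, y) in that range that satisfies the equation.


The equation is x³ - 30y³ = -7. For fixed y, x³ = 30·y³ − 7, so a solution requires the RHS to be a perfect cube.
Strategy: iterate y from -50 to 50, compute RHS = 30·y³ − 7, and check whether it is a (positive or negative) perfect cube.
Check small values of y:
  y = 0: RHS = -7 is not a perfect cube.
  y = 1: RHS = 23 is not a perfect cube.
  y = -1: RHS = -37 is not a perfect cube.
  y = 2: RHS = 233 is not a perfect cube.
  y = -2: RHS = -247 is not a perfect cube.
  y = 3: RHS = 803 is not a perfect cube.
  y = -3: RHS = -817 is not a perfect cube.
Continuing the search up to |y| = 50 finds no solutions either.
No (x, y) in the scanned range satisfies the equation.

No integer solutions with |y| ≤ 50.


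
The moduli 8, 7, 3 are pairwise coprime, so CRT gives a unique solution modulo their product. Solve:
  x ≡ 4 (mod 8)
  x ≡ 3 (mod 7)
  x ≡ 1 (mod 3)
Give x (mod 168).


Moduli 8, 7, 3 are pairwise coprime; by CRT there is a unique solution modulo M = 8 · 7 · 3 = 168.
Solve pairwise, accumulating the modulus:
  Start with x ≡ 4 (mod 8).
  Combine with x ≡ 3 (mod 7): since gcd(8, 7) = 1, we get a unique residue mod 56.
    Write x = 4 + 8·t and substitute into x ≡ 3 (mod 7): 8·t ≡ 3 − 4 = -1 (mod 7).
    Reduce coefficients mod 7: 1·t ≡ 6 (mod 7).
    So t ≡ 6 (mod 7).
    Then x = 4 + 8·6 = 52, valid modulo lcm(8, 7) = 56: x ≡ 52 (mod 56).
  Combine with x ≡ 1 (mod 3): since gcd(56, 3) = 1, we get a unique residue mod 168.
    Write x = 52 + 56·t and substitute into x ≡ 1 (mod 3): 56·t ≡ 1 − 52 = -51 (mod 3).
    Reduce coefficients mod 3: 2·t ≡ 0 (mod 3).
    The inverse of 2 mod 3 is 2 (since 2·2 = 4 = 1·3 + 1), so t ≡ 2·0 = 0 ≡ 0 (mod 3).
    Then x = 52 + 56·0 = 52, valid modulo lcm(56, 3) = 168: x ≡ 52 (mod 168).
Verify: 52 mod 8 = 4 ✓, 52 mod 7 = 3 ✓, 52 mod 3 = 1 ✓.

x ≡ 52 (mod 168).


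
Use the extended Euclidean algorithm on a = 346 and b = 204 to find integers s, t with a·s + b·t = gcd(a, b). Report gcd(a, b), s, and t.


Euclidean algorithm on (346, 204) — divide until remainder is 0:
  346 = 1 · 204 + 142
  204 = 1 · 142 + 62
  142 = 2 · 62 + 18
  62 = 3 · 18 + 8
  18 = 2 · 8 + 2
  8 = 4 · 2 + 0
gcd(346, 204) = 2.
Track Bezout coefficients alongside the remainders: start with r₀ = 346 = a·1 + b·0 (s = 1, t = 0) and r₁ = 204 = a·0 + b·1 (s = 0, t = 1); each new remainder r_{k+1} = r_{k-1} − q_k·r_k inherits s_{k+1} = s_{k-1} − q_k·s_k, t_{k+1} = t_{k-1} − q_k·t_k, so r_k = a·s_k + b·t_k at every step:
  q = 1: r = 142, s = 1 − 1·0 = 1, t = 0 − 1·1 = -1  (check: 346·1 + 204·(-1) = 142)
  q = 1: r = 62, s = 0 − 1·1 = -1, t = 1 − 1·(-1) = 2  (check: 346·(-1) + 204·2 = 62)
  q = 2: r = 18, s = 1 − 2·(-1) = 3, t = -1 − 2·2 = -5  (check: 346·3 + 204·(-5) = 18)
  q = 3: r = 8, s = -1 − 3·3 = -10, t = 2 − 3·(-5) = 17  (check: 346·(-10) + 204·17 = 8)
  q = 2: r = 2, s = 3 − 2·(-10) = 23, t = -5 − 2·17 = -39  (check: 346·23 + 204·(-39) = 2)
The row with r = 2 (the gcd) gives the Bezout coefficients s = 23, t = -39.
Result: 346 · (23) + 204 · (-39) = 2.

gcd(346, 204) = 2; s = 23, t = -39 (check: 346·23 + 204·(-39) = 2).


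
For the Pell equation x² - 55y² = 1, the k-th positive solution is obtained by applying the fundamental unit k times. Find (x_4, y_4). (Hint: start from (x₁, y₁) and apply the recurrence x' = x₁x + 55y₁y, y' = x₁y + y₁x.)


Step 1: Find the fundamental solution (x₁, y₁) of x² - 55y² = 1.
  Expand √55 as a continued fraction. a₀ = ⌊√55⌋ = 7; iterate m_{k+1} = d_k·a_k − m_k, d_{k+1} = (55 − m_{k+1}²)/d_k, a_{k+1} = ⌊(a₀ + m_{k+1})/d_{k+1}⌋ (starting m₀ = 0, d₀ = 1), with convergents p_k = a_k·p_{k-1} + p_{k-2}, q_k = a_k·q_{k-1} + q_{k-2} (p₋₁ = 1, q₋₁ = 0):
  k = 0: a₀ = 7; p₀/q₀ = 7/1; p₀² − 55·q₀² = 49 − 55 = -6.
  k = 1: m = 7, d = 6, a = ⌊(7 + 7)/6⌋ = 2; p/q = (2·7 + 1)/(2·1 + 0) = 15/2; p² − 55·q² = 225 − 220 = 5.
  k = 2: m = 5, d = 5, a = ⌊(7 + 5)/5⌋ = 2; p/q = (2·15 + 7)/(2·2 + 1) = 37/5; p² − 55·q² = 1369 − 1375 = -6.
  k = 3: m = 5, d = 6, a = ⌊(7 + 5)/6⌋ = 2; p/q = (2·37 + 15)/(2·5 + 2) = 89/12; p² − 55·q² = 7921 − 7920 = 1.
  The first convergent with p² − 55·q² = 1 gives the fundamental solution (x₁, y₁) = (89, 12).
Step 2: Apply the recurrence (x_{n+1}, y_{n+1}) = (x₁x_n + 55y₁y_n, x₁y_n + y₁x_n) repeatedly.
  From (x_1, y_1) = (89, 12): x_2 = 89·89 + 55·12·12 = 15841; y_2 = 89·12 + 12·89 = 2136.
  From (x_2, y_2) = (15841, 2136): x_3 = 89·15841 + 55·12·2136 = 2819609; y_3 = 89·2136 + 12·15841 = 380196.
  From (x_3, y_3) = (2819609, 380196): x_4 = 89·2819609 + 55·12·380196 = 501874561; y_4 = 89·380196 + 12·2819609 = 67672752.
Step 3: Verify x_4² - 55·y_4² = 251878074978942721 - 251878074978942720 = 1 (should be 1). ✓

(x_1, y_1) = (89, 12); (x_4, y_4) = (501874561, 67672752).


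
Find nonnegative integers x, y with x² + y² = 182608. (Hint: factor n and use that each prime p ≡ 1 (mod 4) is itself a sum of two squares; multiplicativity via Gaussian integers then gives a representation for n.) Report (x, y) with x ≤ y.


Step 1: Factor n = 182608 = 2^4 · 101 · 113.
Step 2: Check the mod-4 condition on each prime factor: 2 = 2 (special); 101 ≡ 1 (mod 4), exponent 1; 113 ≡ 1 (mod 4), exponent 1.
All primes ≡ 3 (mod 4) appear to even exponent (or don't appear), so by the two-squares theorem n IS expressible as a sum of two squares.
Step 3: Build a representation. Group n = k² · m with k = 4 and m = 101 · 113 = 11413 (a product of primes ≡ 1 (mod 4)); a representation of m scales to one of n via (k·x)² + (k·y)² = k²(x² + y²). Each prime p ≡ 1 (mod 4) is itself a sum of two squares; find a² by testing p − a² for a perfect square:
  101: 101 − 1² = 100 = 10² ⇒ 101 = 1² + 10².
  113: 113 − 1² = 112, 113 − 2² = 109, 113 − 3² = 104, 113 − 4² = 97, 113 − 5² = 88, 113 − 6² = 77, 113 − 7² = 64 = 8² ⇒ 113 = 7² + 8².
  Combine using the Brahmagupta–Fibonacci identity (a² + b²)(c² + d²) = (ac − bd)² + (ad + bc)² = (ac + bd)² + (ad − bc)²:
  101 · 113 = 11413: from (1² + 10²)(7² + 8²), take (1·7 − 10·8, 1·8 + 10·7) = (7 − 80, 8 + 70) = (-73, 78); dropping signs (only squares matter) gives (73, 78); check 73² + 78² = 5329 + 6084 = 11413 ✓.
  Scale by k = 4: (4·73, 4·78) = (292, 312).
Step 4: Order so x ≤ y and verify: 292² + 312² = 85264 + 97344 = 182608 = n. ✓

n = 182608 = 292² + 312² (one valid representation with x ≤ y).


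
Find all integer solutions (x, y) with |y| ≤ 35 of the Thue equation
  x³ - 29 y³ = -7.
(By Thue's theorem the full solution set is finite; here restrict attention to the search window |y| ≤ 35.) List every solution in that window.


The equation is x³ - 29y³ = -7. For fixed y, x³ = 29·y³ − 7, so a solution requires the RHS to be a perfect cube.
Strategy: iterate y from -35 to 35, compute RHS = 29·y³ − 7, and check whether it is a (positive or negative) perfect cube.
Check small values of y:
  y = 0: RHS = -7 is not a perfect cube.
  y = 1: RHS = 22 is not a perfect cube.
  y = -1: RHS = -36 is not a perfect cube.
  y = 2: RHS = 225 is not a perfect cube.
  y = -2: RHS = -239 is not a perfect cube.
  y = 3: RHS = 776 is not a perfect cube.
  y = -3: RHS = -790 is not a perfect cube.
Continuing the search up to |y| = 35 finds no solutions either.
No (x, y) in the scanned range satisfies the equation.

No integer solutions with |y| ≤ 35.


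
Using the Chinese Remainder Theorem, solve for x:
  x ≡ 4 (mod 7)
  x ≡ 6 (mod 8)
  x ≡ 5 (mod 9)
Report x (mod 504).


Moduli 7, 8, 9 are pairwise coprime; by CRT there is a unique solution modulo M = 7 · 8 · 9 = 504.
Solve pairwise, accumulating the modulus:
  Start with x ≡ 4 (mod 7).
  Combine with x ≡ 6 (mod 8): since gcd(7, 8) = 1, we get a unique residue mod 56.
    Write x = 4 + 7·t and substitute into x ≡ 6 (mod 8): 7·t ≡ 6 − 4 = 2 (mod 8).
    The inverse of 7 mod 8 is 7 (since 7·7 = 49 = 6·8 + 1), so t ≡ 7·2 = 14 ≡ 6 (mod 8).
    Then x = 4 + 7·6 = 46, valid modulo lcm(7, 8) = 56: x ≡ 46 (mod 56).
  Combine with x ≡ 5 (mod 9): since gcd(56, 9) = 1, we get a unique residue mod 504.
    Write x = 46 + 56·t and substitute into x ≡ 5 (mod 9): 56·t ≡ 5 − 46 = -41 (mod 9).
    Reduce coefficients mod 9: 2·t ≡ 4 (mod 9).
    The inverse of 2 mod 9 is 5 (since 2·5 = 10 = 1·9 + 1), so t ≡ 5·4 = 20 ≡ 2 (mod 9).
    Then x = 46 + 56·2 = 158, valid modulo lcm(56, 9) = 504: x ≡ 158 (mod 504).
Verify: 158 mod 7 = 4 ✓, 158 mod 8 = 6 ✓, 158 mod 9 = 5 ✓.

x ≡ 158 (mod 504).


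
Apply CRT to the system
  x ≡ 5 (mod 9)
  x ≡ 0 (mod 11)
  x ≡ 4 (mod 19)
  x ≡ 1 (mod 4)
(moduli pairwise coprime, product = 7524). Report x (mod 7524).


Product of moduli M = 9 · 11 · 19 · 4 = 7524.
Merge one congruence at a time:
  Start: x ≡ 5 (mod 9).
  Combine with x ≡ 0 (mod 11); new modulus lcm = 99.
    Write x = 5 + 9·t and substitute into x ≡ 0 (mod 11): 9·t ≡ 0 − 5 = -5 (mod 11).
    Reduce coefficients mod 11: 9·t ≡ 6 (mod 11).
    The inverse of 9 mod 11 is 5 (since 9·5 = 45 = 4·11 + 1), so t ≡ 5·6 = 30 ≡ 8 (mod 11).
    Then x = 5 + 9·8 = 77, valid modulo lcm(9, 11) = 99: x ≡ 77 (mod 99).
  Combine with x ≡ 4 (mod 19); new modulus lcm = 1881.
    Write x = 77 + 99·t and substitute into x ≡ 4 (mod 19): 99·t ≡ 4 − 77 = -73 (mod 19).
    Reduce coefficients mod 19: 4·t ≡ 3 (mod 19).
    The inverse of 4 mod 19 is 5 (since 4·5 = 20 = 1·19 + 1), so t ≡ 5·3 = 15 ≡ 15 (mod 19).
    Then x = 77 + 99·15 = 1562, valid modulo lcm(99, 19) = 1881: x ≡ 1562 (mod 1881).
  Combine with x ≡ 1 (mod 4); new modulus lcm = 7524.
    Write x = 1562 + 1881·t and substitute into x ≡ 1 (mod 4): 1881·t ≡ 1 − 1562 = -1561 (mod 4).
    Reduce coefficients mod 4: 1·t ≡ 3 (mod 4).
    So t ≡ 3 (mod 4).
    Then x = 1562 + 1881·3 = 7205, valid modulo lcm(1881, 4) = 7524: x ≡ 7205 (mod 7524).
Verify against each original: 7205 mod 9 = 5, 7205 mod 11 = 0, 7205 mod 19 = 4, 7205 mod 4 = 1.

x ≡ 7205 (mod 7524).


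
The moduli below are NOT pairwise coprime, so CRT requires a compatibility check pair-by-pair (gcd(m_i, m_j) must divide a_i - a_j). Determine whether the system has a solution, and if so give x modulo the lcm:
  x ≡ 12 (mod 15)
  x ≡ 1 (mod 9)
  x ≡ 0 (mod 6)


Moduli 15, 9, 6 are not pairwise coprime, so CRT works modulo lcm(m_i) when all pairwise compatibility conditions hold.
Pairwise compatibility: gcd(m_i, m_j) must divide a_i - a_j for every pair.
Merge one congruence at a time:
  Start: x ≡ 12 (mod 15).
  Combine with x ≡ 1 (mod 9): gcd(15, 9) = 3, and 1 - 12 = -11 is NOT divisible by 3.
    ⇒ system is inconsistent (no integer solution).

No solution (the system is inconsistent).


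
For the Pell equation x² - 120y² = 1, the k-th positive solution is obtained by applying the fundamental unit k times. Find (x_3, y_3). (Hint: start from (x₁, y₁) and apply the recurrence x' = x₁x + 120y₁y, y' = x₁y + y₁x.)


Step 1: Find the fundamental solution (x₁, y₁) of x² - 120y² = 1.
  Expand √120 as a continued fraction. a₀ = ⌊√120⌋ = 10; iterate m_{k+1} = d_k·a_k − m_k, d_{k+1} = (120 − m_{k+1}²)/d_k, a_{k+1} = ⌊(a₀ + m_{k+1})/d_{k+1}⌋ (starting m₀ = 0, d₀ = 1), with convergents p_k = a_k·p_{k-1} + p_{k-2}, q_k = a_k·q_{k-1} + q_{k-2} (p₋₁ = 1, q₋₁ = 0):
  k = 0: a₀ = 10; p₀/q₀ = 10/1; p₀² − 120·q₀² = 100 − 120 = -20.
  k = 1: m = 10, d = 20, a = ⌊(10 + 10)/20⌋ = 1; p/q = (1·10 + 1)/(1·1 + 0) = 11/1; p² − 120·q² = 121 − 120 = 1.
  The first convergent with p² − 120·q² = 1 gives the fundamental solution (x₁, y₁) = (11, 1).
Step 2: Apply the recurrence (x_{n+1}, y_{n+1}) = (x₁x_n + 120y₁y_n, x₁y_n + y₁x_n) repeatedly.
  From (x_1, y_1) = (11, 1): x_2 = 11·11 + 120·1·1 = 241; y_2 = 11·1 + 1·11 = 22.
  From (x_2, y_2) = (241, 22): x_3 = 11·241 + 120·1·22 = 5291; y_3 = 11·22 + 1·241 = 483.
Step 3: Verify x_3² - 120·y_3² = 27994681 - 27994680 = 1 (should be 1). ✓

(x_1, y_1) = (11, 1); (x_3, y_3) = (5291, 483).


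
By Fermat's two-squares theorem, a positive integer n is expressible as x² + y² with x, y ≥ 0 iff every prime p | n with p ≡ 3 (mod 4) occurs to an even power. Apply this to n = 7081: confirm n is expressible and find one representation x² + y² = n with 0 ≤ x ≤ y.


Step 1: Factor n = 7081 = 73 · 97.
Step 2: Check the mod-4 condition on each prime factor: 73 ≡ 1 (mod 4), exponent 1; 97 ≡ 1 (mod 4), exponent 1.
All primes ≡ 3 (mod 4) appear to even exponent (or don't appear), so by the two-squares theorem n IS expressible as a sum of two squares.
Step 3: Build a representation. Here n = 73 · 97 is a product of primes ≡ 1 (mod 4). Each prime p ≡ 1 (mod 4) is itself a sum of two squares; find a² by testing p − a² for a perfect square:
  73: 73 − 1² = 72, 73 − 2² = 69, 73 − 3² = 64 = 8² ⇒ 73 = 3² + 8².
  97: 97 − 1² = 96, 97 − 2² = 93, 97 − 3² = 88, 97 − 4² = 81 = 9² ⇒ 97 = 4² + 9².
  Combine using the Brahmagupta–Fibonacci identity (a² + b²)(c² + d²) = (ac − bd)² + (ad + bc)² = (ac + bd)² + (ad − bc)²:
  73 · 97 = 7081: from (3² + 8²)(4² + 9²), take (3·4 − 8·9, 3·9 + 8·4) = (12 − 72, 27 + 32) = (-60, 59); dropping signs (only squares matter) gives (60, 59); check 60² + 59² = 3600 + 3481 = 7081 ✓.
Step 4: Order so x ≤ y and verify: 59² + 60² = 3481 + 3600 = 7081 = n. ✓

n = 7081 = 59² + 60² (one valid representation with x ≤ y).


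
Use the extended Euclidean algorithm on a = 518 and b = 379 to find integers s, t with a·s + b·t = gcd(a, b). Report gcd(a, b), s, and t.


Euclidean algorithm on (518, 379) — divide until remainder is 0:
  518 = 1 · 379 + 139
  379 = 2 · 139 + 101
  139 = 1 · 101 + 38
  101 = 2 · 38 + 25
  38 = 1 · 25 + 13
  25 = 1 · 13 + 12
  13 = 1 · 12 + 1
  12 = 12 · 1 + 0
gcd(518, 379) = 1.
Track Bezout coefficients alongside the remainders: start with r₀ = 518 = a·1 + b·0 (s = 1, t = 0) and r₁ = 379 = a·0 + b·1 (s = 0, t = 1); each new remainder r_{k+1} = r_{k-1} − q_k·r_k inherits s_{k+1} = s_{k-1} − q_k·s_k, t_{k+1} = t_{k-1} − q_k·t_k, so r_k = a·s_k + b·t_k at every step:
  q = 1: r = 139, s = 1 − 1·0 = 1, t = 0 − 1·1 = -1  (check: 518·1 + 379·(-1) = 139)
  q = 2: r = 101, s = 0 − 2·1 = -2, t = 1 − 2·(-1) = 3  (check: 518·(-2) + 379·3 = 101)
  q = 1: r = 38, s = 1 − 1·(-2) = 3, t = -1 − 1·3 = -4  (check: 518·3 + 379·(-4) = 38)
  q = 2: r = 25, s = -2 − 2·3 = -8, t = 3 − 2·(-4) = 11  (check: 518·(-8) + 379·11 = 25)
  q = 1: r = 13, s = 3 − 1·(-8) = 11, t = -4 − 1·11 = -15  (check: 518·11 + 379·(-15) = 13)
  q = 1: r = 12, s = -8 − 1·11 = -19, t = 11 − 1·(-15) = 26  (check: 518·(-19) + 379·26 = 12)
  q = 1: r = 1, s = 11 − 1·(-19) = 30, t = -15 − 1·26 = -41  (check: 518·30 + 379·(-41) = 1)
The row with r = 1 (the gcd) gives the Bezout coefficients s = 30, t = -41.
Result: 518 · (30) + 379 · (-41) = 1.

gcd(518, 379) = 1; s = 30, t = -41 (check: 518·30 + 379·(-41) = 1).


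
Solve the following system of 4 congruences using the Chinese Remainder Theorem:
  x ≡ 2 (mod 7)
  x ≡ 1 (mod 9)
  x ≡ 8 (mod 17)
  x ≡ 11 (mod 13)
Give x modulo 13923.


Product of moduli M = 7 · 9 · 17 · 13 = 13923.
Merge one congruence at a time:
  Start: x ≡ 2 (mod 7).
  Combine with x ≡ 1 (mod 9); new modulus lcm = 63.
    Write x = 2 + 7·t and substitute into x ≡ 1 (mod 9): 7·t ≡ 1 − 2 = -1 (mod 9).
    Reduce coefficients mod 9: 7·t ≡ 8 (mod 9).
    The inverse of 7 mod 9 is 4 (since 7·4 = 28 = 3·9 + 1), so t ≡ 4·8 = 32 ≡ 5 (mod 9).
    Then x = 2 + 7·5 = 37, valid modulo lcm(7, 9) = 63: x ≡ 37 (mod 63).
  Combine with x ≡ 8 (mod 17); new modulus lcm = 1071.
    Write x = 37 + 63·t and substitute into x ≡ 8 (mod 17): 63·t ≡ 8 − 37 = -29 (mod 17).
    Reduce coefficients mod 17: 12·t ≡ 5 (mod 17).
    The inverse of 12 mod 17 is 10 (since 12·10 = 120 = 7·17 + 1), so t ≡ 10·5 = 50 ≡ 16 (mod 17).
    Then x = 37 + 63·16 = 1045, valid modulo lcm(63, 17) = 1071: x ≡ 1045 (mod 1071).
  Combine with x ≡ 11 (mod 13); new modulus lcm = 13923.
    Write x = 1045 + 1071·t and substitute into x ≡ 11 (mod 13): 1071·t ≡ 11 − 1045 = -1034 (mod 13).
    Reduce coefficients mod 13: 5·t ≡ 6 (mod 13).
    The inverse of 5 mod 13 is 8 (since 5·8 = 40 = 3·13 + 1), so t ≡ 8·6 = 48 ≡ 9 (mod 13).
    Then x = 1045 + 1071·9 = 10684, valid modulo lcm(1071, 13) = 13923: x ≡ 10684 (mod 13923).
Verify against each original: 10684 mod 7 = 2, 10684 mod 9 = 1, 10684 mod 17 = 8, 10684 mod 13 = 11.

x ≡ 10684 (mod 13923).


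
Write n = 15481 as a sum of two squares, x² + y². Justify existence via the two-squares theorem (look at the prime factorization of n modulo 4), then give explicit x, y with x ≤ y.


Step 1: Factor n = 15481 = 113 · 137.
Step 2: Check the mod-4 condition on each prime factor: 113 ≡ 1 (mod 4), exponent 1; 137 ≡ 1 (mod 4), exponent 1.
All primes ≡ 3 (mod 4) appear to even exponent (or don't appear), so by the two-squares theorem n IS expressible as a sum of two squares.
Step 3: Build a representation. Here n = 113 · 137 is a product of primes ≡ 1 (mod 4). Each prime p ≡ 1 (mod 4) is itself a sum of two squares; find a² by testing p − a² for a perfect square:
  113: 113 − 1² = 112, 113 − 2² = 109, 113 − 3² = 104, 113 − 4² = 97, 113 − 5² = 88, 113 − 6² = 77, 113 − 7² = 64 = 8² ⇒ 113 = 7² + 8².
  137: 137 − 1² = 136, 137 − 2² = 133, 137 − 3² = 128, 137 − 4² = 121 = 11² ⇒ 137 = 4² + 11².
  Combine using the Brahmagupta–Fibonacci identity (a² + b²)(c² + d²) = (ac − bd)² + (ad + bc)² = (ac + bd)² + (ad − bc)²:
  113 · 137 = 15481: from (7² + 8²)(4² + 11²), take (7·4 − 8·11, 7·11 + 8·4) = (28 − 88, 77 + 32) = (-60, 109); dropping signs (only squares matter) gives (60, 109); check 60² + 109² = 3600 + 11881 = 15481 ✓.
Step 4: Order so x ≤ y and verify: 60² + 109² = 3600 + 11881 = 15481 = n. ✓

n = 15481 = 60² + 109² (one valid representation with x ≤ y).


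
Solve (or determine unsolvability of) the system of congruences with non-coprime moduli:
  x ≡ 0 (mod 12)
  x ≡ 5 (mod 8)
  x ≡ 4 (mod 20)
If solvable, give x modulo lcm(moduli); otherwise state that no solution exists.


Moduli 12, 8, 20 are not pairwise coprime, so CRT works modulo lcm(m_i) when all pairwise compatibility conditions hold.
Pairwise compatibility: gcd(m_i, m_j) must divide a_i - a_j for every pair.
Merge one congruence at a time:
  Start: x ≡ 0 (mod 12).
  Combine with x ≡ 5 (mod 8): gcd(12, 8) = 4, and 5 - 0 = 5 is NOT divisible by 4.
    ⇒ system is inconsistent (no integer solution).

No solution (the system is inconsistent).


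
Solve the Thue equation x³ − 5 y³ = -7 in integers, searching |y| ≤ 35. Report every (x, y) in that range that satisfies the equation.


The equation is x³ - 5y³ = -7. For fixed y, x³ = 5·y³ − 7, so a solution requires the RHS to be a perfect cube.
Strategy: iterate y from -35 to 35, compute RHS = 5·y³ − 7, and check whether it is a (positive or negative) perfect cube.
Check small values of y:
  y = 0: RHS = -7 is not a perfect cube.
  y = 1: RHS = -2 is not a perfect cube.
  y = -1: RHS = -12 is not a perfect cube.
  y = 2: RHS = 33 is not a perfect cube.
  y = -2: RHS = -47 is not a perfect cube.
  y = 3: RHS = 128 is not a perfect cube.
  y = -3: RHS = -142 is not a perfect cube.
Continuing the search up to |y| = 35 finds no solutions either.
No (x, y) in the scanned range satisfies the equation.

No integer solutions with |y| ≤ 35.


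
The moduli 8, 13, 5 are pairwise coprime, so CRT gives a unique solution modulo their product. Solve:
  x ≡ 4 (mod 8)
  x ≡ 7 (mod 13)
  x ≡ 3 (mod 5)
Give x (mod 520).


Moduli 8, 13, 5 are pairwise coprime; by CRT there is a unique solution modulo M = 8 · 13 · 5 = 520.
Solve pairwise, accumulating the modulus:
  Start with x ≡ 4 (mod 8).
  Combine with x ≡ 7 (mod 13): since gcd(8, 13) = 1, we get a unique residue mod 104.
    Write x = 4 + 8·t and substitute into x ≡ 7 (mod 13): 8·t ≡ 7 − 4 = 3 (mod 13).
    The inverse of 8 mod 13 is 5 (since 8·5 = 40 = 3·13 + 1), so t ≡ 5·3 = 15 ≡ 2 (mod 13).
    Then x = 4 + 8·2 = 20, valid modulo lcm(8, 13) = 104: x ≡ 20 (mod 104).
  Combine with x ≡ 3 (mod 5): since gcd(104, 5) = 1, we get a unique residue mod 520.
    Write x = 20 + 104·t and substitute into x ≡ 3 (mod 5): 104·t ≡ 3 − 20 = -17 (mod 5).
    Reduce coefficients mod 5: 4·t ≡ 3 (mod 5).
    The inverse of 4 mod 5 is 4 (since 4·4 = 16 = 3·5 + 1), so t ≡ 4·3 = 12 ≡ 2 (mod 5).
    Then x = 20 + 104·2 = 228, valid modulo lcm(104, 5) = 520: x ≡ 228 (mod 520).
Verify: 228 mod 8 = 4 ✓, 228 mod 13 = 7 ✓, 228 mod 5 = 3 ✓.

x ≡ 228 (mod 520).
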